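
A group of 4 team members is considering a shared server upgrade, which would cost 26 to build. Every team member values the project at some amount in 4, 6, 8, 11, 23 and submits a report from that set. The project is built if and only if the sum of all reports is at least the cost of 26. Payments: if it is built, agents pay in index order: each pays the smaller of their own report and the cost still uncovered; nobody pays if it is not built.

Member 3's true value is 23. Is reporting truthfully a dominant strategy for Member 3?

No

Consider the case where Member 1 reports 4, Member 2 reports 4 and Member 4 reports 8.
Truthful report 23: project built, pays 18, utility 23 - 18 = 5.
Report 11 instead: project built, pays 11, utility 23 - 11 = 12.
Since 12 > 5, reporting 11 is strictly better here, so truthful reporting is not dominant.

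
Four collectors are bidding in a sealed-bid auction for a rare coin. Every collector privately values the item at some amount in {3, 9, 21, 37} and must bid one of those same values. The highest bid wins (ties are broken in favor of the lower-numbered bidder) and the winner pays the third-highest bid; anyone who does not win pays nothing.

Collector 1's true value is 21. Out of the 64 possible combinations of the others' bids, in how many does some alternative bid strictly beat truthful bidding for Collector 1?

Others bid (3, 3, 37): truth gives 0; bid 37 gives 18 > 0. Violating.
Others bid (3, 9, 37): truth gives 0; bid 37 gives 12 > 0. Violating.
Others bid (3, 37, 3): truth gives 0; bid 37 gives 18 > 0. Violating.
Others bid (3, 37, 9): truth gives 0; bid 37 gives 12 > 0. Violating.
Others bid (3, 3, 3): truth gives 18; no alternative beats it.
Others bid (3, 3, 9): truth gives 18; no alternative beats it.
(Checking all 64 profiles: 12 have a profitable deviation, 52 do not.)

12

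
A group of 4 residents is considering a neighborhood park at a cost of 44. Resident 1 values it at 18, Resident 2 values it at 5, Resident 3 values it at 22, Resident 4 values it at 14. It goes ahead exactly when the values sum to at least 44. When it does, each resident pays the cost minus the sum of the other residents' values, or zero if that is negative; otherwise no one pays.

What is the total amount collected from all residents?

10

Total value 59 ≥ cost 44, so it is built.
Resident 1: others sum to 41; max(0, 44 - 41) = 3.
Resident 2: others sum to 54; max(0, 44 - 54) = 0.
Resident 3: others sum to 37; max(0, 44 - 37) = 7.
Resident 4: others sum to 45; max(0, 44 - 45) = 0.
Total collected = 3 + 0 + 7 + 0 = 10.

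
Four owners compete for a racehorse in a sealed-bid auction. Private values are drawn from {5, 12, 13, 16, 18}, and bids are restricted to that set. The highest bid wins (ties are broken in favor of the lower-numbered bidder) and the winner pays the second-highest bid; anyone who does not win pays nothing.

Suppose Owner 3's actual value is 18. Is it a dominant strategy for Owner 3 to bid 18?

Yes

Check each profile of the others' bids and compare truth against every alternative bid.
Others bid (5, 16, 5): truth gives 2, best alternative gives 0.
Others bid (5, 16, 12): truth gives 2, best alternative gives 0.
Others bid (5, 16, 13): truth gives 2, best alternative gives 0.
Others bid (5, 16, 16): truth gives 2, best alternative gives 0.
Others bid (12, 16, 5): truth gives 2, best alternative gives 0.
Others bid (12, 16, 12): truth gives 2, best alternative gives 0.
(Remaining 119 profiles checked similarly; truth is weakly best in each.)
In every case the truthful bid is at least as good as any alternative, so it is a dominant strategy.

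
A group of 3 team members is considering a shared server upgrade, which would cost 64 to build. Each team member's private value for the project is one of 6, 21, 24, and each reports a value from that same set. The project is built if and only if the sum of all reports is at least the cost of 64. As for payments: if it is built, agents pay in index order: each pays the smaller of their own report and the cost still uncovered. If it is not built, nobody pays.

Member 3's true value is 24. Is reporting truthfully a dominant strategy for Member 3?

Check each profile of the others' reports and compare truth against every alternative report.
Others report (21, 21): truth gives 2, best alternative gives 0.
Others report (24, 24): truth gives 8, best alternative gives 8.
Others report (21, 24): truth gives 5, best alternative gives 5.
Others report (24, 21): truth gives 5, best alternative gives 5.
Others report (6, 6): truth gives 0, best alternative gives 0.
Others report (6, 21): truth gives 0, best alternative gives 0.
(Remaining 3 profiles checked similarly; truth is weakly best in each.)
In every case the truthful report is at least as good as any alternative, so it is a dominant strategy.

Yes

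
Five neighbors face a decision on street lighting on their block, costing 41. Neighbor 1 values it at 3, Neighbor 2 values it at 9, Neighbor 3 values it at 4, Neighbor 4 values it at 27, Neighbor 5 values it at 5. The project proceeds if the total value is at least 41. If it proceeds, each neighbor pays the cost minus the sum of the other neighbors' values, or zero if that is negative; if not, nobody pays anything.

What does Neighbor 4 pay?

20

Total value 48 ≥ cost 41, so the project is built.
The other neighbors' values sum to 21.
Cost minus that sum is 41 - 21 = 20.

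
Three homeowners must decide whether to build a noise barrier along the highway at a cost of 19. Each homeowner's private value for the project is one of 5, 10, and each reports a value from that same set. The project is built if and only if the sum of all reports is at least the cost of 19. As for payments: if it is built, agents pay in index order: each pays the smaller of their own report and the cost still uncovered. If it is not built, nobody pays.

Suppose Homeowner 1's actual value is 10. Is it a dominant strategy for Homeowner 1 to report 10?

No

Consider the case where Homeowner 2 reports 5 and Homeowner 3 reports 10.
Truthful report 10: project built, pays 10, utility 10 - 10 = 0.
Report 5 instead: project built, pays 5, utility 10 - 5 = 5.
Since 5 > 0, reporting 5 is strictly better here, so truthful reporting is not dominant.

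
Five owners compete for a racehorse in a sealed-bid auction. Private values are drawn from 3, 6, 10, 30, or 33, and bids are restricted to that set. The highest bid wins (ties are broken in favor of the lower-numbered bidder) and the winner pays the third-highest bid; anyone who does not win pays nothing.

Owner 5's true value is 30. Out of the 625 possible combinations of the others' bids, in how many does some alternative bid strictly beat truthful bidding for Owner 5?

Others bid (3, 3, 3, 30): truth gives 0; bid 33 gives 27 > 0. Violating.
Others bid (3, 3, 6, 30): truth gives 0; bid 33 gives 24 > 0. Violating.
Others bid (3, 3, 10, 30): truth gives 0; bid 33 gives 20 > 0. Violating.
Others bid (3, 3, 30, 3): truth gives 0; bid 33 gives 27 > 0. Violating.
Others bid (3, 3, 3, 3): truth gives 27; no alternative beats it.
Others bid (3, 3, 3, 6): truth gives 27; no alternative beats it.
(Checking all 625 profiles: 108 have a profitable deviation, 517 do not.)

108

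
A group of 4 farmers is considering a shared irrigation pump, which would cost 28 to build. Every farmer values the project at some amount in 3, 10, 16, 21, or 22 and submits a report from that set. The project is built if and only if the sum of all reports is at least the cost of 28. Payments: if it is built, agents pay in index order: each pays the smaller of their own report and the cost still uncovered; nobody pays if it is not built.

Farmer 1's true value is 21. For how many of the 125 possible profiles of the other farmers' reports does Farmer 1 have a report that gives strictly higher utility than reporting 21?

Others report (3, 3, 10): truth gives 0; report 16 gives 5 > 0. Violating.
Others report (3, 3, 16): truth gives 0; report 10 gives 11 > 0. Violating.
Others report (3, 3, 21): truth gives 0; report 3 gives 18 > 0. Violating.
Others report (3, 3, 22): truth gives 0; report 3 gives 18 > 0. Violating.
Others report (3, 3, 3): truth gives 0; no alternative beats it.
(Checking all 125 profiles: 124 have a profitable deviation, 1 does not.)

124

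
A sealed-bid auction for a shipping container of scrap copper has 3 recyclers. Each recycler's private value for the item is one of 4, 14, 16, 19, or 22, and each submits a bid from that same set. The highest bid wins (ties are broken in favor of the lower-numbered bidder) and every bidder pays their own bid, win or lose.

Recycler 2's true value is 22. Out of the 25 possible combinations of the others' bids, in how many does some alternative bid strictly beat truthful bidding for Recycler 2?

17

Others bid (4, 4): truth gives 0; bid 14 gives 8 > 0. Violating.
Others bid (4, 14): truth gives 0; bid 14 gives 8 > 0. Violating.
Others bid (4, 16): truth gives 0; bid 16 gives 6 > 0. Violating.
Others bid (4, 19): truth gives 0; bid 19 gives 3 > 0. Violating.
Others bid (4, 22): truth gives 0; no alternative beats it.
Others bid (14, 22): truth gives 0; no alternative beats it.
(Checking all 25 profiles: 17 have a profitable deviation, 8 do not.)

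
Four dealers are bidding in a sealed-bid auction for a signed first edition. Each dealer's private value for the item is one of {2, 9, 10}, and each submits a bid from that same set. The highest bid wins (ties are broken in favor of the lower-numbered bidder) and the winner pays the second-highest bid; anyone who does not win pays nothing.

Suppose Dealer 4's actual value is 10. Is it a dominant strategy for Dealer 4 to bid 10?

Check each profile of the others' bids and compare truth against every alternative bid.
Others bid (2, 2, 9): truth gives 1, best alternative gives 0.
Others bid (2, 9, 2): truth gives 1, best alternative gives 0.
Others bid (2, 9, 9): truth gives 1, best alternative gives 0.
Others bid (9, 2, 2): truth gives 1, best alternative gives 0.
Others bid (9, 2, 9): truth gives 1, best alternative gives 0.
Others bid (9, 9, 2): truth gives 1, best alternative gives 0.
(Remaining 21 profiles checked similarly; truth is weakly best in each.)
In every case the truthful bid is at least as good as any alternative, so it is a dominant strategy.

Yes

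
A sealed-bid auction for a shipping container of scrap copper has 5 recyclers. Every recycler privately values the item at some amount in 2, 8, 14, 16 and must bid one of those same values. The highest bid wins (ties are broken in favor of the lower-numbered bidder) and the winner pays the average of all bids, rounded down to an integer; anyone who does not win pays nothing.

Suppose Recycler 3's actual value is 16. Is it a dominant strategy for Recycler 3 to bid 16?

No

Consider the case where Recycler 1 bids 2, Recycler 2 bids 2, Recycler 4 bids 2 and Recycler 5 bids 2.
Truthful bid 16: wins, pays 4, utility 16 - 4 = 12.
Bid 8 instead: wins, pays 3, utility 16 - 3 = 13.
Since 13 > 12, bidding 8 is strictly better here, so truthful bidding is not dominant.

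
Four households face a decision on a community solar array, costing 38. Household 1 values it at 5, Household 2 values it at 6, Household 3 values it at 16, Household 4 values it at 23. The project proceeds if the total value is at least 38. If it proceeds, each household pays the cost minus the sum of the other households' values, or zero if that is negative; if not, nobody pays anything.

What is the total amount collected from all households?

15

Total value 50 ≥ cost 38, so it is built.
Household 1: others sum to 45; max(0, 38 - 45) = 0.
Household 2: others sum to 44; max(0, 38 - 44) = 0.
Household 3: others sum to 34; max(0, 38 - 34) = 4.
Household 4: others sum to 27; max(0, 38 - 27) = 11.
Total collected = 0 + 0 + 4 + 11 = 15.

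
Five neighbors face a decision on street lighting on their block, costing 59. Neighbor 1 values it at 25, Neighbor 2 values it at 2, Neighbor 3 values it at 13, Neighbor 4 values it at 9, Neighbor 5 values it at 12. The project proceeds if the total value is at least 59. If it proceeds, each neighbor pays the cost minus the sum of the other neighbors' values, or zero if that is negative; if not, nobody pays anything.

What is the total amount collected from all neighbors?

51

Total value 61 ≥ cost 59, so it is built.
Neighbor 1: others sum to 36; max(0, 59 - 36) = 23.
Neighbor 2: others sum to 59; max(0, 59 - 59) = 0.
Neighbor 3: others sum to 48; max(0, 59 - 48) = 11.
Neighbor 4: others sum to 52; max(0, 59 - 52) = 7.
Neighbor 5: others sum to 49; max(0, 59 - 49) = 10.
Total collected = 23 + 0 + 11 + 7 + 10 = 51.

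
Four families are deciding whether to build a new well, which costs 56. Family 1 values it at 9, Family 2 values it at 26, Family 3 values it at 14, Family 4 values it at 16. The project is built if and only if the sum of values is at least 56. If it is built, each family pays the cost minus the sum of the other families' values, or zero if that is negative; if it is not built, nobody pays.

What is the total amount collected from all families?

29

Total value 65 ≥ cost 56, so it is built.
Family 1: others sum to 56; max(0, 56 - 56) = 0.
Family 2: others sum to 39; max(0, 56 - 39) = 17.
Family 3: others sum to 51; max(0, 56 - 51) = 5.
Family 4: others sum to 49; max(0, 56 - 49) = 7.
Total collected = 0 + 17 + 5 + 7 = 29.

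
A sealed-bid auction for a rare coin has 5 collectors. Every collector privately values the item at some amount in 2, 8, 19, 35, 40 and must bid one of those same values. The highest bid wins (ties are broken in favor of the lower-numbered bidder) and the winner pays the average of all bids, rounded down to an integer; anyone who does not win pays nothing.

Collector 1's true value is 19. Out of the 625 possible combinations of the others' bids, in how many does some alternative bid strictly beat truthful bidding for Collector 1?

76

Others bid (2, 2, 2, 2): truth gives 14; bid 2 gives 17 > 14. Violating.
Others bid (2, 2, 2, 8): truth gives 13; bid 8 gives 15 > 13. Violating.
Others bid (2, 2, 2, 35): truth gives 0; bid 35 gives 4 > 0. Violating.
Others bid (2, 2, 2, 40): truth gives 0; bid 40 gives 2 > 0. Violating.
Others bid (2, 2, 2, 19): truth gives 11; no alternative beats it.
Others bid (2, 2, 8, 19): truth gives 9; no alternative beats it.
(Checking all 625 profiles: 76 have a profitable deviation, 549 do not.)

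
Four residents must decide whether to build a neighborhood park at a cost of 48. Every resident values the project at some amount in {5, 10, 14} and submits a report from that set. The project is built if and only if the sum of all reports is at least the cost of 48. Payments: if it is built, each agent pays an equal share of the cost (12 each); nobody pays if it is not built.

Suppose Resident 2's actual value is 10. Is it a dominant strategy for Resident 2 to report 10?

Consider the case where Resident 1 reports 10, Resident 3 reports 14 and Resident 4 reports 14.
Truthful report 10: project built, pays 12, utility 10 - 12 = -2.
Report 5 instead: project not built, utility 0.
Since 0 > -2, reporting 5 is strictly better here, so truthful reporting is not dominant.

No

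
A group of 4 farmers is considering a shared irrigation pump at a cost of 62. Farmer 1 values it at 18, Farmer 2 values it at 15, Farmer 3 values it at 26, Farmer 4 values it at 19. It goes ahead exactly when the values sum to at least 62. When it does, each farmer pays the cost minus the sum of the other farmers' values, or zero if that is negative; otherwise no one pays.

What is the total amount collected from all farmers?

15

Total value 78 ≥ cost 62, so it is built.
Farmer 1: others sum to 60; max(0, 62 - 60) = 2.
Farmer 2: others sum to 63; max(0, 62 - 63) = 0.
Farmer 3: others sum to 52; max(0, 62 - 52) = 10.
Farmer 4: others sum to 59; max(0, 62 - 59) = 3.
Total collected = 2 + 0 + 10 + 3 = 15.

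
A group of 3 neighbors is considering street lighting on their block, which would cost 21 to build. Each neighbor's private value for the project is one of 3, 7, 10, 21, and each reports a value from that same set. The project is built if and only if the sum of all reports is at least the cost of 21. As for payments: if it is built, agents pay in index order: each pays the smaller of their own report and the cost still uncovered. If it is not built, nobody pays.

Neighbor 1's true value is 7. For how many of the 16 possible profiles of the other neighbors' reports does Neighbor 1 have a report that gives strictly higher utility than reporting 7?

Others report (3, 21): truth gives 0; report 3 gives 4 > 0. Violating.
Others report (7, 21): truth gives 0; report 3 gives 4 > 0. Violating.
Others report (10, 10): truth gives 0; report 3 gives 4 > 0. Violating.
Others report (10, 21): truth gives 0; report 3 gives 4 > 0. Violating.
Others report (3, 3): truth gives 0; no alternative beats it.
Others report (3, 7): truth gives 0; no alternative beats it.
(Checking all 16 profiles: 8 have a profitable deviation, 8 do not.)

8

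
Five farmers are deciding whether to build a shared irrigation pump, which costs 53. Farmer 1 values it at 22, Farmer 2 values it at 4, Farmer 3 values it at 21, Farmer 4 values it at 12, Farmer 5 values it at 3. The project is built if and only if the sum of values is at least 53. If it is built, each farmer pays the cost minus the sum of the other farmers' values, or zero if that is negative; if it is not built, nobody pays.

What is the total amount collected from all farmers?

28

Total value 62 ≥ cost 53, so it is built.
Farmer 1: others sum to 40; max(0, 53 - 40) = 13.
Farmer 2: others sum to 58; max(0, 53 - 58) = 0.
Farmer 3: others sum to 41; max(0, 53 - 41) = 12.
Farmer 4: others sum to 50; max(0, 53 - 50) = 3.
Farmer 5: others sum to 59; max(0, 53 - 59) = 0.
Total collected = 13 + 0 + 12 + 3 + 0 = 28.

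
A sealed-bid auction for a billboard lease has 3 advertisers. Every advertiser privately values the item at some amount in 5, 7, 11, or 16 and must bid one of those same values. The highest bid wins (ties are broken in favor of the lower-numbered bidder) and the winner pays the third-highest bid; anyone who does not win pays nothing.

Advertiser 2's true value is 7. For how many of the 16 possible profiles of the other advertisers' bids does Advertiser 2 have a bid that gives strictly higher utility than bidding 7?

4

Others bid (5, 11): truth gives 0; bid 11 gives 2 > 0. Violating.
Others bid (5, 16): truth gives 0; bid 16 gives 2 > 0. Violating.
Others bid (7, 5): truth gives 0; bid 11 gives 2 > 0. Violating.
Others bid (11, 5): truth gives 0; bid 16 gives 2 > 0. Violating.
Others bid (5, 5): truth gives 2; no alternative beats it.
Others bid (5, 7): truth gives 2; no alternative beats it.
(Checking all 16 profiles: 4 have a profitable deviation, 12 do not.)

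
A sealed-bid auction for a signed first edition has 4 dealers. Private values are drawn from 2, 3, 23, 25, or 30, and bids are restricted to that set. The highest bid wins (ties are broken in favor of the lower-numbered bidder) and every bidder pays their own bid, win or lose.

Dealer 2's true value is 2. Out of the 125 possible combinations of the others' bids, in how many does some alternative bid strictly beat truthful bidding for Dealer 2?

Others bid (2, 2, 2): truth gives -2; bid 3 gives -1 > -2. Violating.
Others bid (2, 2, 3): truth gives -2; bid 3 gives -1 > -2. Violating.
Others bid (2, 3, 2): truth gives -2; bid 3 gives -1 > -2. Violating.
Others bid (2, 3, 3): truth gives -2; bid 3 gives -1 > -2. Violating.
Others bid (2, 2, 23): truth gives -2; no alternative beats it.
Others bid (2, 2, 25): truth gives -2; no alternative beats it.
(Checking all 125 profiles: 4 have a profitable deviation, 121 do not.)

4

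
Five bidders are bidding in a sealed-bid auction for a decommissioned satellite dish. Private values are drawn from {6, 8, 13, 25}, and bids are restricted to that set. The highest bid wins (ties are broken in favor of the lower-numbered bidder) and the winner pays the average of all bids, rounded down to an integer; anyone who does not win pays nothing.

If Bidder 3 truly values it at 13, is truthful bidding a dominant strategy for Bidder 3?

No

Consider the case where Bidder 1 bids 6, Bidder 2 bids 6, Bidder 4 bids 6 and Bidder 5 bids 6.
Truthful bid 13: wins, pays 7, utility 13 - 7 = 6.
Bid 8 instead: wins, pays 6, utility 13 - 6 = 7.
Since 7 > 6, bidding 8 is strictly better here, so truthful bidding is not dominant.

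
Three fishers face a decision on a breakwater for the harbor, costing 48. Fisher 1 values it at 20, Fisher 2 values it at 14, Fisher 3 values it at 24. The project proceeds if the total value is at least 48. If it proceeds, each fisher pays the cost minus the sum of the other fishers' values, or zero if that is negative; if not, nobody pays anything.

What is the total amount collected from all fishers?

Total value 58 ≥ cost 48, so it is built.
Fisher 1: others sum to 38; max(0, 48 - 38) = 10.
Fisher 2: others sum to 44; max(0, 48 - 44) = 4.
Fisher 3: others sum to 34; max(0, 48 - 34) = 14.
Total collected = 10 + 4 + 14 = 28.

28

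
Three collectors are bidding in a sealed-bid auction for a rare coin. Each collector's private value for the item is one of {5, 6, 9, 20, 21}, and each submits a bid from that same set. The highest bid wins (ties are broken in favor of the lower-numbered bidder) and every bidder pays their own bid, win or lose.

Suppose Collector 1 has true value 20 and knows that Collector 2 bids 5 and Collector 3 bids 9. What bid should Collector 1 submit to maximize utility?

9

Bid 5: loses but pays 5, utility -5.
Bid 6: loses but pays 6, utility -6.
Bid 9: wins, pays 9, utility 20 - 9 = 11.
Bid 20: wins, pays 20, utility 20 - 20 = 0.
Bid 21: wins, pays 21, utility 20 - 21 = -1.
The best choice is 9 with utility 11.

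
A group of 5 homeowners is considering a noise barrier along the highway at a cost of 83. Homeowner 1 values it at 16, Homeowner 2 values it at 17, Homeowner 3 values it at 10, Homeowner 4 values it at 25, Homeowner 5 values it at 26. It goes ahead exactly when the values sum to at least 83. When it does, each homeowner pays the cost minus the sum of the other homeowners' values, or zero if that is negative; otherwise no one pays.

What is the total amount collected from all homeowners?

40

Total value 94 ≥ cost 83, so it is built.
Homeowner 1: others sum to 78; max(0, 83 - 78) = 5.
Homeowner 2: others sum to 77; max(0, 83 - 77) = 6.
Homeowner 3: others sum to 84; max(0, 83 - 84) = 0.
Homeowner 4: others sum to 69; max(0, 83 - 69) = 14.
Homeowner 5: others sum to 68; max(0, 83 - 68) = 15.
Total collected = 5 + 6 + 0 + 14 + 15 = 40.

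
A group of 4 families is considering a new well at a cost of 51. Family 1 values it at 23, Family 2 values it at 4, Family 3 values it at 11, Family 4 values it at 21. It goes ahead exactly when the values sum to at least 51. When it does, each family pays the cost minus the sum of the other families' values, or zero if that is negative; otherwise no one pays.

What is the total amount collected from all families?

31

Total value 59 ≥ cost 51, so it is built.
Family 1: others sum to 36; max(0, 51 - 36) = 15.
Family 2: others sum to 55; max(0, 51 - 55) = 0.
Family 3: others sum to 48; max(0, 51 - 48) = 3.
Family 4: others sum to 38; max(0, 51 - 38) = 13.
Total collected = 15 + 0 + 3 + 13 = 31.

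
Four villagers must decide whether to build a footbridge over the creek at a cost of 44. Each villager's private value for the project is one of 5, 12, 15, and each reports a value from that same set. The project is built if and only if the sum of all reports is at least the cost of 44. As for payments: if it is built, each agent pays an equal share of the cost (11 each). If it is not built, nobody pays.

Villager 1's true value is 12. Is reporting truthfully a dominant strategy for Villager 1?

No

Consider the case where Villager 2 reports 5, Villager 3 reports 12 and Villager 4 reports 12.
Truthful report 12: project not built, utility 0.
Report 15 instead: project built, pays 11, utility 12 - 11 = 1.
Since 1 > 0, reporting 15 is strictly better here, so truthful reporting is not dominant.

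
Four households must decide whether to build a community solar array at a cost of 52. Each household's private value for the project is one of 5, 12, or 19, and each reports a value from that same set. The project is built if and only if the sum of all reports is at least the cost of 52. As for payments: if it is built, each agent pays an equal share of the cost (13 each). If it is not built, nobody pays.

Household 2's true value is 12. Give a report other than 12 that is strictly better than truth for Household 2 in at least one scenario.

5

Suppose Household 1 reports 5, Household 3 reports 19 and Household 4 reports 19.
Report 12: project built, pays 13, utility 12 - 13 = -1.
Report 5: project not built, utility 0.
So reporting 5 beats truth here (0 > -1).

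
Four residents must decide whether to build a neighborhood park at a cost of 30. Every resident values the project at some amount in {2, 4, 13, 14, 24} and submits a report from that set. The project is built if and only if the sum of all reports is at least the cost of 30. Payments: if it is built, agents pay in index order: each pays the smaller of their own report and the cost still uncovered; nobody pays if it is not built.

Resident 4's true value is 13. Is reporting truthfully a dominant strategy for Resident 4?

Yes

Check each profile of the others' reports and compare truth against every alternative report.
Others report (2, 4, 24): truth gives 13, best alternative gives 13.
Others report (2, 13, 24): truth gives 13, best alternative gives 13.
Others report (2, 14, 14): truth gives 13, best alternative gives 13.
Others report (2, 14, 24): truth gives 13, best alternative gives 13.
Others report (2, 24, 4): truth gives 13, best alternative gives 13.
Others report (2, 24, 13): truth gives 13, best alternative gives 13.
(Remaining 119 profiles checked similarly; truth is weakly best in each.)
In every case the truthful report is at least as good as any alternative, so it is a dominant strategy.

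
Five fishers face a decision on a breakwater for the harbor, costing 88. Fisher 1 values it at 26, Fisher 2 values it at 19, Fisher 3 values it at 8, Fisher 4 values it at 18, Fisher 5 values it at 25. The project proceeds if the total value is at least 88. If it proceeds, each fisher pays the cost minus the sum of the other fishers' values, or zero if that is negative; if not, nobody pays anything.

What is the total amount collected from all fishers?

Total value 96 ≥ cost 88, so it is built.
Fisher 1: others sum to 70; max(0, 88 - 70) = 18.
Fisher 2: others sum to 77; max(0, 88 - 77) = 11.
Fisher 3: others sum to 88; max(0, 88 - 88) = 0.
Fisher 4: others sum to 78; max(0, 88 - 78) = 10.
Fisher 5: others sum to 71; max(0, 88 - 71) = 17.
Total collected = 18 + 11 + 0 + 10 + 17 = 56.

56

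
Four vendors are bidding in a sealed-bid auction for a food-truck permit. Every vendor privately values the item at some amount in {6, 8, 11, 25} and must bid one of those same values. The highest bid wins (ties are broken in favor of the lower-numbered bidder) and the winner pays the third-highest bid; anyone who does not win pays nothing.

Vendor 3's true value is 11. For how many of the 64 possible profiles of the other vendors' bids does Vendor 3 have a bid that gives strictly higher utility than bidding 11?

12

Others bid (6, 6, 25): truth gives 0; bid 25 gives 5 > 0. Violating.
Others bid (6, 8, 25): truth gives 0; bid 25 gives 3 > 0. Violating.
Others bid (6, 11, 6): truth gives 0; bid 25 gives 5 > 0. Violating.
Others bid (6, 11, 8): truth gives 0; bid 25 gives 3 > 0. Violating.
Others bid (6, 6, 6): truth gives 5; no alternative beats it.
Others bid (6, 6, 8): truth gives 5; no alternative beats it.
(Checking all 64 profiles: 12 have a profitable deviation, 52 do not.)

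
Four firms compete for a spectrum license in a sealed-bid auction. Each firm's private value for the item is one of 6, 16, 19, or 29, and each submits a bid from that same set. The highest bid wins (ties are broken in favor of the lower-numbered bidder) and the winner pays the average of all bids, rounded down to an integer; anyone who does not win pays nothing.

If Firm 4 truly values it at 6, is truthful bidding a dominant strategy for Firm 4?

Check each profile of the others' bids and compare truth against every alternative bid.
Others bid (6, 6, 6): truth gives 0, best alternative gives -2.
Others bid (6, 6, 16): truth gives 0, best alternative gives 0.
Others bid (6, 6, 19): truth gives 0, best alternative gives 0.
Others bid (6, 6, 29): truth gives 0, best alternative gives 0.
Others bid (6, 16, 6): truth gives 0, best alternative gives 0.
Others bid (6, 16, 16): truth gives 0, best alternative gives 0.
(Remaining 58 profiles checked similarly; truth is weakly best in each.)
In every case the truthful bid is at least as good as any alternative, so it is a dominant strategy.

Yes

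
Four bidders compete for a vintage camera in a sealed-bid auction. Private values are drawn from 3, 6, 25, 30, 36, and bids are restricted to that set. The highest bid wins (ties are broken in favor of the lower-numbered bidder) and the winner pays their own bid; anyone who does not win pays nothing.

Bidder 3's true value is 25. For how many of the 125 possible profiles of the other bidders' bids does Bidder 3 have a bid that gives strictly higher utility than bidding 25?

Others bid (3, 3, 3): truth gives 0; bid 6 gives 19 > 0. Violating.
Others bid (3, 3, 6): truth gives 0; bid 6 gives 19 > 0. Violating.
Others bid (3, 3, 25): truth gives 0; no alternative beats it.
Others bid (3, 3, 30): truth gives 0; no alternative beats it.
(Checking all 125 profiles: 2 have a profitable deviation, 123 do not.)

2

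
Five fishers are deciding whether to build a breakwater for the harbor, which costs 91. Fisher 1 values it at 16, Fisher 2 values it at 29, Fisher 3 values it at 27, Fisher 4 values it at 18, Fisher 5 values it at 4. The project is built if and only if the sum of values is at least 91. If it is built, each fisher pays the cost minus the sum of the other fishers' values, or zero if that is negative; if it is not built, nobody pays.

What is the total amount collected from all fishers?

Total value 94 ≥ cost 91, so it is built.
Fisher 1: others sum to 78; max(0, 91 - 78) = 13.
Fisher 2: others sum to 65; max(0, 91 - 65) = 26.
Fisher 3: others sum to 67; max(0, 91 - 67) = 24.
Fisher 4: others sum to 76; max(0, 91 - 76) = 15.
Fisher 5: others sum to 90; max(0, 91 - 90) = 1.
Total collected = 13 + 26 + 24 + 15 + 1 = 79.

79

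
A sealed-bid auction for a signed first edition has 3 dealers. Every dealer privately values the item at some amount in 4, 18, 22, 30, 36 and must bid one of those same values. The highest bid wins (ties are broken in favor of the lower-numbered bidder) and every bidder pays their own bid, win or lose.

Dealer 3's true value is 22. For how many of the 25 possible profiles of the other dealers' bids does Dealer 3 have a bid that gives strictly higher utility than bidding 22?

Others bid (4, 4): truth gives 0; bid 18 gives 4 > 0. Violating.
Others bid (4, 22): truth gives -22; bid 4 gives -4 > -22. Violating.
Others bid (4, 30): truth gives -22; bid 4 gives -4 > -22. Violating.
Others bid (4, 36): truth gives -22; bid 4 gives -4 > -22. Violating.
Others bid (4, 18): truth gives 0; no alternative beats it.
Others bid (18, 4): truth gives 0; no alternative beats it.
(Checking all 25 profiles: 22 have a profitable deviation, 3 do not.)

22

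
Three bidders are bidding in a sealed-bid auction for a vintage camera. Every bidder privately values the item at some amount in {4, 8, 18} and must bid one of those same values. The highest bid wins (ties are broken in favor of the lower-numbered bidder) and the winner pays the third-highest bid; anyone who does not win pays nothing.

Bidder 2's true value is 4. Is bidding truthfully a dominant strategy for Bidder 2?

Check each profile of the others' bids and compare truth against every alternative bid.
Others bid (4, 4): truth gives 0, best alternative gives 0.
Others bid (4, 8): truth gives 0, best alternative gives 0.
Others bid (4, 18): truth gives 0, best alternative gives 0.
Others bid (8, 4): truth gives 0, best alternative gives 0.
Others bid (8, 8): truth gives 0, best alternative gives 0.
Others bid (8, 18): truth gives 0, best alternative gives 0.
(Remaining 3 profiles checked similarly; truth is weakly best in each.)
In every case the truthful bid is at least as good as any alternative, so it is a dominant strategy.

Yes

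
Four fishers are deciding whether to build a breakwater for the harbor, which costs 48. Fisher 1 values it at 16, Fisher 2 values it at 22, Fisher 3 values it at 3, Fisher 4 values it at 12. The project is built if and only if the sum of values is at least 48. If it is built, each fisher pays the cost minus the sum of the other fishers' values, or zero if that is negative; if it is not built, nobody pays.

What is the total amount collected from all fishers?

35

Total value 53 ≥ cost 48, so it is built.
Fisher 1: others sum to 37; max(0, 48 - 37) = 11.
Fisher 2: others sum to 31; max(0, 48 - 31) = 17.
Fisher 3: others sum to 50; max(0, 48 - 50) = 0.
Fisher 4: others sum to 41; max(0, 48 - 41) = 7.
Total collected = 11 + 17 + 0 + 7 = 35.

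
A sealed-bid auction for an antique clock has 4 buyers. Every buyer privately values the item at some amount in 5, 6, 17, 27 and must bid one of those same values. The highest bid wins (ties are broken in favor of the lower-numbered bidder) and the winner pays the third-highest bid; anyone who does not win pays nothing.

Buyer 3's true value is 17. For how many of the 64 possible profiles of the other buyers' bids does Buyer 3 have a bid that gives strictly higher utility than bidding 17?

12

Others bid (5, 5, 27): truth gives 0; bid 27 gives 12 > 0. Violating.
Others bid (5, 6, 27): truth gives 0; bid 27 gives 11 > 0. Violating.
Others bid (5, 17, 5): truth gives 0; bid 27 gives 12 > 0. Violating.
Others bid (5, 17, 6): truth gives 0; bid 27 gives 11 > 0. Violating.
Others bid (5, 5, 5): truth gives 12; no alternative beats it.
Others bid (5, 5, 6): truth gives 12; no alternative beats it.
(Checking all 64 profiles: 12 have a profitable deviation, 52 do not.)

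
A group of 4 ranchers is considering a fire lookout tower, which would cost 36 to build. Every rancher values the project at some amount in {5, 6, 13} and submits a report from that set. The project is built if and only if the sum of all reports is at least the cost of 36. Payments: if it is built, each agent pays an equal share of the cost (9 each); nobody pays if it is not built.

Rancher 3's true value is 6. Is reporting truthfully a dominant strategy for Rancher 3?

Check each profile of the others' reports and compare truth against every alternative report.
Others report (5, 13, 13): truth gives -3, best alternative gives -3.
Others report (6, 13, 13): truth gives -3, best alternative gives -3.
Others report (13, 5, 13): truth gives -3, best alternative gives -3.
Others report (13, 6, 13): truth gives -3, best alternative gives -3.
Others report (13, 13, 5): truth gives -3, best alternative gives -3.
Others report (13, 13, 6): truth gives -3, best alternative gives -3.
(Remaining 21 profiles checked similarly; truth is weakly best in each.)
In every case the truthful report is at least as good as any alternative, so it is a dominant strategy.

Yes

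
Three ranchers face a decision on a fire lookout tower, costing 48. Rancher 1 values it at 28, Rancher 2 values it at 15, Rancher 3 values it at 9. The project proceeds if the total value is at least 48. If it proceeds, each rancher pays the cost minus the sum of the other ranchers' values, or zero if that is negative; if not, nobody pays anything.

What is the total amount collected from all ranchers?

40

Total value 52 ≥ cost 48, so it is built.
Rancher 1: others sum to 24; max(0, 48 - 24) = 24.
Rancher 2: others sum to 37; max(0, 48 - 37) = 11.
Rancher 3: others sum to 43; max(0, 48 - 43) = 5.
Total collected = 24 + 11 + 5 = 40.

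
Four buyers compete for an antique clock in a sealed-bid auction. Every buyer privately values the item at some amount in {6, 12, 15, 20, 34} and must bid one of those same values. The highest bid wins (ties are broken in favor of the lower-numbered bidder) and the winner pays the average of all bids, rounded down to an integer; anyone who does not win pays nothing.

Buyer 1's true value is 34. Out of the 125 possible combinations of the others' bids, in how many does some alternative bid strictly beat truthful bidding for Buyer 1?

Others bid (6, 6, 6): truth gives 21; bid 6 gives 28 > 21. Violating.
Others bid (6, 6, 12): truth gives 20; bid 12 gives 25 > 20. Violating.
Others bid (6, 6, 15): truth gives 19; bid 15 gives 24 > 19. Violating.
Others bid (6, 6, 20): truth gives 18; bid 20 gives 21 > 18. Violating.
Others bid (6, 6, 34): truth gives 14; no alternative beats it.
Others bid (6, 12, 34): truth gives 13; no alternative beats it.
(Checking all 125 profiles: 64 have a profitable deviation, 61 do not.)

64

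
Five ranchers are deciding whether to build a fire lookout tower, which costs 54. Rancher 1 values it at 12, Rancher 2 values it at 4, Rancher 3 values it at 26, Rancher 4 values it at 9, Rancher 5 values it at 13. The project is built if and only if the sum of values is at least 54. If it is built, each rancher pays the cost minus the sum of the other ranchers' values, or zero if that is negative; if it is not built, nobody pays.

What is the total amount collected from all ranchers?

Total value 64 ≥ cost 54, so it is built.
Rancher 1: others sum to 52; max(0, 54 - 52) = 2.
Rancher 2: others sum to 60; max(0, 54 - 60) = 0.
Rancher 3: others sum to 38; max(0, 54 - 38) = 16.
Rancher 4: others sum to 55; max(0, 54 - 55) = 0.
Rancher 5: others sum to 51; max(0, 54 - 51) = 3.
Total collected = 2 + 0 + 16 + 0 + 3 = 21.

21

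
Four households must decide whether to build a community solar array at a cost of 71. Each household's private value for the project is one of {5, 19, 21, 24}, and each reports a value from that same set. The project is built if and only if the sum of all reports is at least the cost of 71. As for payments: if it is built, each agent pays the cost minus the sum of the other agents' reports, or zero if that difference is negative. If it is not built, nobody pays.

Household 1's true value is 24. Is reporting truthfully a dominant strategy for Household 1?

Check each profile of the others' reports and compare truth against every alternative report.
Others report (5, 19, 24): truth gives 1, best alternative gives 0.
Others report (5, 24, 19): truth gives 1, best alternative gives 0.
Others report (19, 5, 24): truth gives 1, best alternative gives 0.
Others report (19, 24, 5): truth gives 1, best alternative gives 0.
Others report (24, 5, 19): truth gives 1, best alternative gives 0.
Others report (24, 19, 5): truth gives 1, best alternative gives 0.
(Remaining 58 profiles checked similarly; truth is weakly best in each.)
In every case the truthful report is at least as good as any alternative, so it is a dominant strategy.

Yes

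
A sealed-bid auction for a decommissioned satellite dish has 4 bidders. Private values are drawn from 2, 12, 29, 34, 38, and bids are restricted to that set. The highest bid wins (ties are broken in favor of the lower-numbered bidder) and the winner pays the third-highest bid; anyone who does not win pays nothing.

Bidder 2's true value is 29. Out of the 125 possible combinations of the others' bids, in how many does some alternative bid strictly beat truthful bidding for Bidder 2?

24

Others bid (2, 2, 34): truth gives 0; bid 34 gives 27 > 0. Violating.
Others bid (2, 2, 38): truth gives 0; bid 38 gives 27 > 0. Violating.
Others bid (2, 12, 34): truth gives 0; bid 34 gives 17 > 0. Violating.
Others bid (2, 12, 38): truth gives 0; bid 38 gives 17 > 0. Violating.
Others bid (2, 2, 2): truth gives 27; no alternative beats it.
Others bid (2, 2, 12): truth gives 27; no alternative beats it.
(Checking all 125 profiles: 24 have a profitable deviation, 101 do not.)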